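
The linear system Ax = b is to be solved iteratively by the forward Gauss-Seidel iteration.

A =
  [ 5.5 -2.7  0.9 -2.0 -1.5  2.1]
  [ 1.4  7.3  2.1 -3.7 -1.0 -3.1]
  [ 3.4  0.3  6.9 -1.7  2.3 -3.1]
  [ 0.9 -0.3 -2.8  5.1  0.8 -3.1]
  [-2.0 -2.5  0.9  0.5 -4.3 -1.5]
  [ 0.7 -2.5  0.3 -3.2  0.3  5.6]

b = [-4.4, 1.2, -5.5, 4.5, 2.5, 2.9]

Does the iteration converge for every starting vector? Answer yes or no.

yes

A = D + L + U where D = diag(5.5, 7.3, 6.9, 5.1, -4.3, 5.6).
Gauss-Seidel: T = -(D+L)⁻¹U, row 0 first, T[0,3] = -(-2)/(5.5) = +0.3636; later rows by forward substitution.
  T[0,:] = [+0.0000 +0.4909 -0.1636 +0.3636 +0.2727 -0.3818]
  T[1,:] = [+0.0000 -0.0941 -0.2563 +0.4371 +0.0847 +0.4979]
  T[2,:] = [+0.0000 -0.2378 +0.0918 +0.0482 -0.4714 +0.6158]
  T[3,:] = [+0.0000 -0.2227 +0.0642 -0.0120 -0.4588 +1.0426]
  T[4,:] = [+0.0000 -0.2493 +0.2518 -0.4146 -0.3281 -0.2106]
  T[5,:] = [+0.0000 -0.2046 -0.0757 +0.1625 -0.2156 +0.8441]
|eigenvalues of T|: 0.9431, 0.2730, 0.2730, 0.0582, 0.0582, 0.0000.
ρ(T) = max|λ| = 0.9431; 0.9431 < 1, so it converges for any x₀.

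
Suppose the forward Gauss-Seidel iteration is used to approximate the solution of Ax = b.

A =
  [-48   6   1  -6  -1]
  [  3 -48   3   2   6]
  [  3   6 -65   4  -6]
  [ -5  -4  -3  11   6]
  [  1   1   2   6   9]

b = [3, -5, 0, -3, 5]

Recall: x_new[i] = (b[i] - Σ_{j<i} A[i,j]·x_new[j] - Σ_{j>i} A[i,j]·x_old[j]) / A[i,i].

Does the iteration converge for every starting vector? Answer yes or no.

yes

Split A = D + L + U, D = diag(-48, -48, -65, 11, 9).
GS T = -(D+L)⁻¹U: row 0 first, T[0,2] = -(1)/(-48) = +0.0208; later rows by forward substitution.
  T[0,:] = [+0.0000, +0.1250, +0.0208, -0.1250, -0.0208]
  T[1,:] = [+0.0000, +0.0078, +0.0638, +0.0339, +0.1237]
  T[2,:] = [+0.0000, +0.0065, +0.0069, +0.0589, -0.0819]
  T[3,:] = [+0.0000, +0.0614, +0.0345, -0.0284, -0.5323]
  T[4,:] = [+0.0000, -0.0572, -0.0340, +0.0160, +0.3616]
|eigenvalues of T|: 0.3477, 0.0589, 0.0589, 0.0241, 0.0000.
spectral radius ρ = 0.3477; 0.3477 < 1: convergent.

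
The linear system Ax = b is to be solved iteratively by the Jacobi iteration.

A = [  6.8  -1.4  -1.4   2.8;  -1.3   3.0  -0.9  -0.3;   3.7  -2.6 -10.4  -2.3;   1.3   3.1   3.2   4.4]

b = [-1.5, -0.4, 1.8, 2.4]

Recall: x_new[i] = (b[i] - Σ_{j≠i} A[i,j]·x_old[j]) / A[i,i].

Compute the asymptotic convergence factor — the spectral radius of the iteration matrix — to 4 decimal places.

0.8279

A = D + L + U where D = diag(6.8, 3, -10.4, 4.4).
Jacobi: T = -D⁻¹(L+U), T[2,3] = -(-2.3)/(-10.4) = -0.2212; T[2,2] = 0.
  T[0,:] = [+0.0000, +0.2059, +0.2059, -0.4118]
  T[1,:] = [+0.4333, +0.0000, +0.3000, +0.1000]
  T[2,:] = [+0.3558, -0.2500, +0.0000, -0.2212]
  T[3,:] = [-0.2955, -0.7045, -0.7273, +0.0000]
|λ(T)| sorted: 0.8279, 0.5932, 0.5932, 0.0432.
ρ = 0.8279; 0.8279 < 1, so it converges for any x₀.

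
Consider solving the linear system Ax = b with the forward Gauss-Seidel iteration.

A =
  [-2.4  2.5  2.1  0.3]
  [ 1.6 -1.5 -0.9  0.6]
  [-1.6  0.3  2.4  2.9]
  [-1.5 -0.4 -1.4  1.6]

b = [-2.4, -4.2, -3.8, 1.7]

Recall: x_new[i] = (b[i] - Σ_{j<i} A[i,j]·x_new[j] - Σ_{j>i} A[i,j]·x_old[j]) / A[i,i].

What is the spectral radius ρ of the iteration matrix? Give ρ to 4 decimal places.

Let D = diag(-2.4, -1.5, 2.4, 1.6); L, U the strict triangles.
Gauss-Seidel: T = -(D+L)⁻¹U, row 0 first, T[0,2] = -(2.1)/(-2.4) = +0.8750; later rows by forward substitution.
  T[0,:] = [+0.0000, +1.0417, +0.8750, +0.1250]
  T[1,:] = [+0.0000, +1.1111, +0.3333, +0.5333]
  T[2,:] = [+0.0000, +0.5556, +0.5417, -1.1917]
  T[3,:] = [+0.0000, +1.7405, +1.3776, -0.7922]
|eigenvalues of T|: 1.3692, 0.7191, 0.7191, 0.0000.
spectral radius ρ = 1.3692; 1.3692 > 1 ⇒ diverges.

1.3692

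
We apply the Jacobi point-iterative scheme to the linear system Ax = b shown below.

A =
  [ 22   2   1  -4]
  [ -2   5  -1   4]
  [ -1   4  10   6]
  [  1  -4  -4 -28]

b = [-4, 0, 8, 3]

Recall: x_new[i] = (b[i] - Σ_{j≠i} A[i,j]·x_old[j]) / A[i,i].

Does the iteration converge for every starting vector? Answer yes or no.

yes

Write A = D+L+U with D = diag(22, 5, 10, -28).
Jacobi: T = -D⁻¹(L+U), T[2,0] = -(-1)/(10) = +0.1000; T[2,2] = 0.
  T[0,:] = [+0.0000, -0.0909, -0.0455, +0.1818]
  T[1,:] = [+0.4000, +0.0000, +0.2000, -0.8000]
  T[2,:] = [+0.1000, -0.4000, +0.0000, -0.6000]
  T[3,:] = [+0.0357, -0.1429, -0.1429, +0.0000]
eigenvalue magnitudes: 0.4332, 0.2349, 0.2349, 0.2118.
ρ = 0.4332; 0.4332 < 1, so it converges for any x₀.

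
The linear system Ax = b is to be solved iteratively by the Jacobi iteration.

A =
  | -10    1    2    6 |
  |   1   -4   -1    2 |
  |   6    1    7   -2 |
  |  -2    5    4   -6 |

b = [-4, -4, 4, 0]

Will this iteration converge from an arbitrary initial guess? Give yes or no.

yes

A = D + L + U where D = diag(-10, -4, 7, -6).
T_J = -D⁻¹(L+U): T[1,0] = -(1)/(-4) = +0.2500; T[1,1] = 0.
  T[0,:] = [+0.0000 +0.1000 +0.2000 +0.6000]
  T[1,:] = [+0.2500 +0.0000 -0.2500 +0.5000]
  T[2,:] = [-0.8571 -0.1429 +0.0000 +0.2857]
  T[3,:] = [-0.3333 +0.8333 +0.6667 +0.0000]
|eigenvalues of T|: 0.9246, 0.5879, 0.5879, 0.4917.
ρ(T) = max|λ| = 0.9246; 0.9246 < 1 ⇒ converges.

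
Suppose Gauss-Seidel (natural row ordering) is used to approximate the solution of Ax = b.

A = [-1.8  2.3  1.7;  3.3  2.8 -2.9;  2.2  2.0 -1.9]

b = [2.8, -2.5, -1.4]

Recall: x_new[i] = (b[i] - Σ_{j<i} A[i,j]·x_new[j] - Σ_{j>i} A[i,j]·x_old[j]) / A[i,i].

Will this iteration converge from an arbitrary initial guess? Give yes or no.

no

Write A = D+L+U with D = diag(-1.8, 2.8, -1.9).
GS T = -(D+L)⁻¹U: row 0 first, T[0,1] = -(2.3)/(-1.8) = +1.2778; later rows by forward substitution.
  T[0,:] = [+0.0000  +1.2778  +0.9444]
  T[1,:] = [+0.0000  -1.5060  -0.0774]
  T[2,:] = [+0.0000  -0.1057  +1.0121]
|roots of det(T-λI)|: 1.5092, 1.0154, 0.0000.
spectral radius ρ = 1.5092; 1.5092 > 1 ⇒ diverges.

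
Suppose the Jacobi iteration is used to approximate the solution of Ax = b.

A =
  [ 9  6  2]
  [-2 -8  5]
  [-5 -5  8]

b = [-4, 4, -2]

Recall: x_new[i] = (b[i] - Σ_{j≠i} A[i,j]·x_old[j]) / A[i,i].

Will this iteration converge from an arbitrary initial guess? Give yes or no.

A = D + L + U where D = diag(9, -8, 8).
Jacobi: T = -D⁻¹(L+U), T[2,0] = -(-5)/(8) = +0.6250; T[2,2] = 0.
  T[0,:] = [+0.0000, -0.6667, -0.2222]
  T[1,:] = [-0.2500, +0.0000, +0.6250]
  T[2,:] = [+0.6250, +0.6250, +0.0000]
|λ(T)| sorted: 0.8307, 0.5212, 0.5212.
spectral radius ρ = 0.8307; 0.8307 < 1 ⇒ converges.

yes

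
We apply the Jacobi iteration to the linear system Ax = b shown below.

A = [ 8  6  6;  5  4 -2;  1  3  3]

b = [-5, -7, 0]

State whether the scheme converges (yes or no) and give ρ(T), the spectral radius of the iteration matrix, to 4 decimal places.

A = D + L + U where D = diag(8, 4, 3).
Jacobi T = -D⁻¹(L+U): T[1,2] = -(-2)/(4) = +0.5000; T[1,1] = 0.
  T[0,:] = [+0.0000, -0.7500, -0.7500]
  T[1,:] = [-1.2500, +0.0000, +0.5000]
  T[2,:] = [-0.3333, -1.0000, +0.0000]
|eigenvalues of T|: 1.1744, 0.8318, 0.8318.
ρ = 1.1744; 1.1744 > 1, so it fails to converge.

no, ρ = 1.1744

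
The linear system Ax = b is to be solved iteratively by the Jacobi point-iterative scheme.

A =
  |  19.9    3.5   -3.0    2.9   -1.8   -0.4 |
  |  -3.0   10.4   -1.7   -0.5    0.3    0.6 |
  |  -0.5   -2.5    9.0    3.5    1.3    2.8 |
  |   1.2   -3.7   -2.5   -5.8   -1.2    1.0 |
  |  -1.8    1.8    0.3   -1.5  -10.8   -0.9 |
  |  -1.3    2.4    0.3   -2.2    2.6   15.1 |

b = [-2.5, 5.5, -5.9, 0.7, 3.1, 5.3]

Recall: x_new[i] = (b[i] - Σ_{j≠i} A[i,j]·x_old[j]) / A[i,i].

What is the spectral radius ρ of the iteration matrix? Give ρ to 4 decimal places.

0.6451

Let D = diag(19.9, 10.4, 9, -5.8, -10.8, 15.1); L, U the strict triangles.
Jacobi: T = -D⁻¹(L+U), T[3,1] = -(-3.7)/(-5.8) = -0.6379; T[3,3] = 0.
  T[0,:] = [+0.0000  -0.1759  +0.1508  -0.1457  +0.0905  +0.0201]
  T[1,:] = [+0.2885  +0.0000  +0.1635  +0.0481  -0.0288  -0.0577]
  T[2,:] = [+0.0556  +0.2778  +0.0000  -0.3889  -0.1444  -0.3111]
  T[3,:] = [+0.2069  -0.6379  -0.4310  +0.0000  -0.2069  +0.1724]
  T[4,:] = [-0.1667  +0.1667  +0.0278  -0.1389  +0.0000  -0.0833]
  T[5,:] = [+0.0861  -0.1589  -0.0199  +0.1457  -0.1722  +0.0000]
eigenvalue magnitudes: 0.6451, 0.4012, 0.3604, 0.3604, 0.0946, 0.0238.
spectral radius ρ = 0.6451; 0.6451 < 1, so it converges for any x₀.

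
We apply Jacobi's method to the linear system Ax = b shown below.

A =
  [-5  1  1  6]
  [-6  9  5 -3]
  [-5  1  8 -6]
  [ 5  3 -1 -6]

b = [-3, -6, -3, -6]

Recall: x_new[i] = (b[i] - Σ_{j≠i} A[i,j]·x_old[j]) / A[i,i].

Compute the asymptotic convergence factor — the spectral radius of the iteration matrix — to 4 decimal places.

A = D + L + U where D = diag(-5, 9, 8, -6).
Jacobi T = -D⁻¹(L+U): T[2,0] = -(-5)/(8) = +0.6250; T[2,2] = 0.
  T[0,:] = [+0.0000 +0.2000 +0.2000 +1.2000]
  T[1,:] = [+0.6667 +0.0000 -0.5556 +0.3333]
  T[2,:] = [+0.6250 -0.1250 +0.0000 +0.7500]
  T[3,:] = [+0.8333 +0.5000 -0.1667 +0.0000]
moduli |λ_i(T)| = 1.1337, 0.9052, 0.6657, 0.4371.
ρ = 1.1337; 1.1337 > 1 ⇒ diverges.

1.1337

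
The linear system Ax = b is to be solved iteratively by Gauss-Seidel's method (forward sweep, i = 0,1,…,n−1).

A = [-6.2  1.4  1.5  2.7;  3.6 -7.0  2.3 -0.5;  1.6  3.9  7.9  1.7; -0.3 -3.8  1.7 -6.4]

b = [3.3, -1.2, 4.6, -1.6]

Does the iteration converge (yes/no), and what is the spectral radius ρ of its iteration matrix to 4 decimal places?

yes, ρ = 0.5026

Write A = D+L+U with D = diag(-6.2, -7, 7.9, -6.4).
Gauss-Seidel: T = -(D+L)⁻¹U, row 0 first, T[0,3] = -(2.7)/(-6.2) = +0.4355; later rows by forward substitution.
  T[0,:] = [+0.0000 +0.2258 +0.2419 +0.4355]
  T[1,:] = [+0.0000 +0.1161 +0.4530 +0.1525]
  T[2,:] = [+0.0000 -0.1031 -0.2726 -0.3787]
  T[3,:] = [+0.0000 -0.1069 -0.3527 -0.2116]
|roots of det(T-λI)|: 0.5026, 0.1448, 0.0103, 0.0000.
ρ = 0.5026; 0.5026 < 1 ⇒ converges.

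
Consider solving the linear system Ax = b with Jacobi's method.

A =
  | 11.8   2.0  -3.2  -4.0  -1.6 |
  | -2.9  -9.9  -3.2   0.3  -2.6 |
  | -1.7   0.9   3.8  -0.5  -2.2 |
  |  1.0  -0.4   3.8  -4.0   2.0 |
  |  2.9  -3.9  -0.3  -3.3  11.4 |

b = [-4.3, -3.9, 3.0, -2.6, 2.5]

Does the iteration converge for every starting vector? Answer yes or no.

yes

Write A = D+L+U with D = diag(11.8, -9.9, 3.8, -4, 11.4).
T_J = -D⁻¹(L+U): T[1,3] = -(0.3)/(-9.9) = +0.0303; T[1,1] = 0.
  T[0,:] = [+0.0000, -0.1695, +0.2712, +0.3390, +0.1356]
  T[1,:] = [-0.2929, +0.0000, -0.3232, +0.0303, -0.2626]
  T[2,:] = [+0.4474, -0.2368, +0.0000, +0.1316, +0.5789]
  T[3,:] = [+0.2500, -0.1000, +0.9500, +0.0000, +0.5000]
  T[4,:] = [-0.2544, +0.3421, +0.0263, +0.2895, +0.0000]
|λ(T)| sorted: 0.8241, 0.5346, 0.5346, 0.2584, 0.2101.
ρ(T) = max|λ| = 0.8241; 0.8241 < 1: convergent.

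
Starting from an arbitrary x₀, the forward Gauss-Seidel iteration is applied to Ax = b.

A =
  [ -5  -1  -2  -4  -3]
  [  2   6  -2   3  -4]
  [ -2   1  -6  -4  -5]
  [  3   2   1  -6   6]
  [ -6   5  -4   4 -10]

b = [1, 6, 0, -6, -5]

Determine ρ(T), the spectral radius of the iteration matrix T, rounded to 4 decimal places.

1.3051

Split A = D + L + U, D = diag(-5, 6, -6, -6, -10).
GS T = -(D+L)⁻¹U: row 0 first, T[0,4] = -(-3)/(-5) = -0.6000; later rows by forward substitution.
  T[0,:] = [+0.0000, -0.2000, -0.4000, -0.8000, -0.6000]
  T[1,:] = [+0.0000, +0.0667, +0.4667, -0.2333, +0.8667]
  T[2,:] = [+0.0000, +0.0778, +0.2111, -0.4389, -0.4889]
  T[3,:] = [+0.0000, -0.0648, -0.0093, -0.5509, +0.9074]
  T[4,:] = [+0.0000, +0.0963, +0.3852, +0.3185, +1.3519]
|eigenvalues of T|: 1.3051, 0.7757, 0.5937, 0.0444, 0.0000.
spectral radius ρ = 1.3051; 1.3051 > 1: divergent.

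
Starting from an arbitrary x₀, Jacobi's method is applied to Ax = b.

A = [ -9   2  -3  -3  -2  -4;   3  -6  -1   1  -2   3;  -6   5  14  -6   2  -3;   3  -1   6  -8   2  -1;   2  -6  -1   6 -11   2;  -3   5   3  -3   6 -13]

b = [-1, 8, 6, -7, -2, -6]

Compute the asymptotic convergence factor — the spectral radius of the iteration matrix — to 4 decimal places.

A = D + L + U where D = diag(-9, -6, 14, -8, -11, -13).
Jacobi T = -D⁻¹(L+U): T[2,1] = -(5)/(14) = -0.3571; T[2,2] = 0.
  T[0,:] = [+0.0000 +0.2222 -0.3333 -0.3333 -0.2222 -0.4444]
  T[1,:] = [+0.5000 +0.0000 -0.1667 +0.1667 -0.3333 +0.5000]
  T[2,:] = [+0.4286 -0.3571 +0.0000 +0.4286 -0.1429 +0.2143]
  T[3,:] = [+0.3750 -0.1250 +0.7500 +0.0000 +0.2500 -0.1250]
  T[4,:] = [+0.1818 -0.5455 -0.0909 +0.5455 +0.0000 +0.1818]
  T[5,:] = [-0.2308 +0.3846 +0.2308 -0.2308 +0.4615 +0.0000]
|roots of det(T-λI)|: 1.2448, 0.4932, 0.4932, 0.4498, 0.1690, 0.1413.
ρ = 1.2448; 1.2448 > 1 ⇒ diverges.

1.2448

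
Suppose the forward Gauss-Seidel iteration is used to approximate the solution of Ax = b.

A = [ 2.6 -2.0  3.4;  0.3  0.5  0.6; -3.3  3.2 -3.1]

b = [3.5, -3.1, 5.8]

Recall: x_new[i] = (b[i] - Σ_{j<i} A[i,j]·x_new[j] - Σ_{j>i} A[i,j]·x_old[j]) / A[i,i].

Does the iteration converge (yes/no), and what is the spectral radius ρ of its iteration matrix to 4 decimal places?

no, ρ = 1.2734

Diagonal D = diag(2.6, 0.5, -3.1); L, U strict lower/upper.
T_GS = -(D+L)⁻¹U: row 0 first, T[0,1] = -(-2)/(2.6) = +0.7692; later rows by forward substitution.
  T[0,:] = [+0.0000  +0.7692  -1.3077]
  T[1,:] = [+0.0000  -0.4615  -0.4154]
  T[2,:] = [+0.0000  -1.2953  +0.9633]
|λ(T)| sorted: 1.2734, 0.7717, 0.0000.
ρ = 1.2734; 1.2734 > 1, so it fails to converge.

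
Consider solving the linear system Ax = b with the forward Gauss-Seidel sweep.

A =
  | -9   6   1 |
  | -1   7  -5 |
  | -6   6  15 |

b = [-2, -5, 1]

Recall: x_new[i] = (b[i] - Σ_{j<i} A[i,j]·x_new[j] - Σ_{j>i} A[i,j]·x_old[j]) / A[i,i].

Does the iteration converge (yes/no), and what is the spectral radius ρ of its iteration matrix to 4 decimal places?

Split A = D + L + U, D = diag(-9, 7, 15).
GS T = -(D+L)⁻¹U: row 0 first, T[0,1] = -(6)/(-9) = +0.6667; later rows by forward substitution.
  T[0,:] = [+0.0000, +0.6667, +0.1111]
  T[1,:] = [+0.0000, +0.0952, +0.7302]
  T[2,:] = [+0.0000, +0.2286, -0.2476]
|roots of det(T-λI)|: 0.5192, 0.3668, 0.0000.
ρ = 0.5192; 0.5192 < 1: convergent.

yes, ρ = 0.5192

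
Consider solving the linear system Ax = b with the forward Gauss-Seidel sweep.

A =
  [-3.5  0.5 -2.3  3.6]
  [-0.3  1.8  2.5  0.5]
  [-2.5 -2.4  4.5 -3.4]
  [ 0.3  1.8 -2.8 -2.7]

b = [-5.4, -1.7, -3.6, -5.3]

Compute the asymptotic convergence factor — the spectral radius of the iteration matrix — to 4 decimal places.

1.4972

Split A = D + L + U, D = diag(-3.5, 1.8, 4.5, -2.7).
GS T = -(D+L)⁻¹U: row 0 first, T[0,2] = -(-2.3)/(-3.5) = -0.6571; later rows by forward substitution.
  T[0,:] = [+0.0000, +0.1429, -0.6571, +1.0286]
  T[1,:] = [+0.0000, +0.0238, -1.4984, -0.1063]
  T[2,:] = [+0.0000, +0.0921, -1.1642, +1.2703]
  T[3,:] = [+0.0000, -0.0637, +0.1354, -1.2739]
moduli |λ_i(T)| = 1.4972, 0.9049, 0.0123, 0.0000.
spectral radius ρ = 1.4972; 1.4972 > 1, so it fails to converge.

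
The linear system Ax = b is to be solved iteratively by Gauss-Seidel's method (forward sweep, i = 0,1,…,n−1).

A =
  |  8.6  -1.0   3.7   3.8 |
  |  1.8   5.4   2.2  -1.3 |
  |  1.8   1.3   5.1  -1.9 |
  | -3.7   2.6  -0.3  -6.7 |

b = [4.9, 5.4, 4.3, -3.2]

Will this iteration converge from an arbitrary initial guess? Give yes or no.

yes

A = D + L + U where D = diag(8.6, 5.4, 5.1, -6.7).
GS T = -(D+L)⁻¹U: row 0 first, T[0,3] = -(3.8)/(8.6) = -0.4419; later rows by forward substitution.
  T[0,:] = [+0.0000  +0.1163  -0.4302  -0.4419]
  T[1,:] = [+0.0000  -0.0388  -0.2640  +0.3880]
  T[2,:] = [+0.0000  -0.0312  +0.2191  +0.4296]
  T[3,:] = [+0.0000  -0.0779  +0.1253  +0.3754]
|eigenvalues of T|: 0.5385, 0.1345, 0.1345, 0.0000.
ρ = 0.5385; 0.5385 < 1 ⇒ converges.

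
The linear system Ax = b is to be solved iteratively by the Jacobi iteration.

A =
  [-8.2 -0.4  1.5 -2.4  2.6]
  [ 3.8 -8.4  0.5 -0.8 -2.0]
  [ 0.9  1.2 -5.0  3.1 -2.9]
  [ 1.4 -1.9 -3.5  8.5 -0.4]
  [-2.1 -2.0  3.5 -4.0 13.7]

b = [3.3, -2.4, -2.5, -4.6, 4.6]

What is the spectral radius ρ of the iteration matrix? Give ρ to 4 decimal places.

0.8514

Write A = D+L+U with D = diag(-8.2, -8.4, -5, 8.5, 13.7).
Jacobi: T = -D⁻¹(L+U), T[0,4] = -(2.6)/(-8.2) = +0.3171; T[0,0] = 0.
  T[0,:] = [+0.0000, -0.0488, +0.1829, -0.2927, +0.3171]
  T[1,:] = [+0.4524, +0.0000, +0.0595, -0.0952, -0.2381]
  T[2,:] = [+0.1800, +0.2400, +0.0000, +0.6200, -0.5800]
  T[3,:] = [-0.1647, +0.2235, +0.4118, +0.0000, +0.0471]
  T[4,:] = [+0.1533, +0.1460, -0.2555, +0.2920, +0.0000]
|λ(T)| sorted: 0.8514, 0.5101, 0.2271, 0.2043, 0.2043.
ρ(T) = max|λ| = 0.8514; 0.8514 < 1, so it converges for any x₀.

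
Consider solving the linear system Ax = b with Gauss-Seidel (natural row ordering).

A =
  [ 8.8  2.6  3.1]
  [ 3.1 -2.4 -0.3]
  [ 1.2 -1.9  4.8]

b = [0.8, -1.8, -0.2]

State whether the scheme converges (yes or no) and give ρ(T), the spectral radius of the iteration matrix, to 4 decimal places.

yes, ρ = 0.5049

Write A = D+L+U with D = diag(8.8, -2.4, 4.8).
GS T = -(D+L)⁻¹U: row 0 first, T[0,2] = -(3.1)/(8.8) = -0.3523; later rows by forward substitution.
  T[0,:] = [+0.0000  -0.2955  -0.3523]
  T[1,:] = [+0.0000  -0.3816  -0.5800]
  T[2,:] = [+0.0000  -0.0772  -0.1415]
|eigenvalues of T|: 0.5049, 0.0183, 0.0000.
ρ(T) = max|λ| = 0.5049; 0.5049 < 1: convergent.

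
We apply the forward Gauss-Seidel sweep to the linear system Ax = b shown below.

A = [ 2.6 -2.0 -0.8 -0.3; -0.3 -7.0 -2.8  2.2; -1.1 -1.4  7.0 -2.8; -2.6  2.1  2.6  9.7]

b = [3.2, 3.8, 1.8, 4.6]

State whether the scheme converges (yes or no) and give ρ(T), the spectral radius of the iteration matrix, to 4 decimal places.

Diagonal D = diag(2.6, -7, 7, 9.7); L, U strict lower/upper.
GS T = -(D+L)⁻¹U: row 0 first, T[0,3] = -(-0.3)/(2.6) = +0.1154; later rows by forward substitution.
  T[0,:] = [+0.0000  +0.7692  +0.3077  +0.1154]
  T[1,:] = [+0.0000  -0.0330  -0.4132  +0.3093]
  T[2,:] = [+0.0000  +0.1143  -0.0343  +0.4800]
  T[3,:] = [+0.0000  +0.1827  +0.1811  -0.1647]
|roots of det(T-λI)|: 0.5175, 0.2525, 0.2525, 0.0000.
ρ(T) = max|λ| = 0.5175; 0.5175 < 1, so it converges for any x₀.

yes, ρ = 0.5175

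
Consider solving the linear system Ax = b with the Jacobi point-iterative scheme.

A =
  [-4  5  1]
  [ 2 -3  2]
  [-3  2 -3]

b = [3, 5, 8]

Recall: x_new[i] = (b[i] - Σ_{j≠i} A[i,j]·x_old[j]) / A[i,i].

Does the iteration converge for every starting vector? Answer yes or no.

no

Write A = D+L+U with D = diag(-4, -3, -3).
T_J = -D⁻¹(L+U): T[1,0] = -(2)/(-3) = +0.6667; T[1,1] = 0.
  T[0,:] = [+0.0000 +1.2500 +0.2500]
  T[1,:] = [+0.6667 +0.0000 +0.6667]
  T[2,:] = [-1.0000 +0.6667 +0.0000]
|roots of det(T-λI)|: 1.2645, 0.7557, 0.7557.
ρ = 1.2645; 1.2645 > 1: divergent.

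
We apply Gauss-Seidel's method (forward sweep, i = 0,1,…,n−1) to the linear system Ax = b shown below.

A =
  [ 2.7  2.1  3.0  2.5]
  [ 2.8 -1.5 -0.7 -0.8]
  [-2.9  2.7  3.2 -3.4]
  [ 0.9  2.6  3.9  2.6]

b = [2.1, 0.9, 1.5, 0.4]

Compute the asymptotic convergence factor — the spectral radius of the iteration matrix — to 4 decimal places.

Write A = D+L+U with D = diag(2.7, -1.5, 3.2, 2.6).
Gauss-Seidel: T = -(D+L)⁻¹U, row 0 first, T[0,2] = -(3)/(2.7) = -1.1111; later rows by forward substitution.
  T[0,:] = [+0.0000 -0.7778 -1.1111 -0.9259]
  T[1,:] = [+0.0000 -1.4519 -2.5407 -2.2617]
  T[2,:] = [+0.0000 +0.5201 +1.1368 +2.1317]
  T[3,:] = [+0.0000 +0.9409 +1.2201 -0.6153]
|eigenvalues of T|: 1.4234, 0.3062, 0.3062, 0.0000.
ρ(T) = max|λ| = 1.4234; 1.4234 > 1: divergent.

1.4234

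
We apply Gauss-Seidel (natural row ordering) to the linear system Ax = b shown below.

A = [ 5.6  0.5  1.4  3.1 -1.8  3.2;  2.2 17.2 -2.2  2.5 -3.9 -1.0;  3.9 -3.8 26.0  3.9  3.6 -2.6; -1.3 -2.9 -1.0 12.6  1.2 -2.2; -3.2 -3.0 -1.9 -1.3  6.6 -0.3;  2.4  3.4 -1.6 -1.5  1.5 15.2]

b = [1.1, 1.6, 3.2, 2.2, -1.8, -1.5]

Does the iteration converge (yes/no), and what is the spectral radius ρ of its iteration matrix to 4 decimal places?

Let D = diag(5.6, 17.2, 26, 12.6, 6.6, 15.2); L, U the strict triangles.
T_GS = -(D+L)⁻¹U: row 0 first, T[0,2] = -(1.4)/(5.6) = -0.2500; later rows by forward substitution.
  T[0,:] = [+0.0000 -0.0893 -0.2500 -0.5536 +0.3214 -0.5714]
  T[1,:] = [+0.0000 +0.0114 +0.1599 -0.0745 +0.1856 +0.1312]
  T[2,:] = [+0.0000 +0.0151 +0.0609 -0.0779 -0.1595 +0.2049]
  T[3,:] = [+0.0000 -0.0054 +0.0158 -0.0805 -0.0320 +0.1621]
  T[4,:] = [+0.0000 -0.0348 -0.0279 -0.3405 +0.1880 -0.0810]
  T[5,:] = [+0.0000 +0.0160 +0.0144 +0.1216 -0.1308 +0.1064]
eigenvalue magnitudes: 0.3809, 0.1160, 0.1160, 0.0640, 0.0036, 0.0000.
ρ = 0.3809; 0.3809 < 1, so it converges for any x₀.

yes, ρ = 0.3809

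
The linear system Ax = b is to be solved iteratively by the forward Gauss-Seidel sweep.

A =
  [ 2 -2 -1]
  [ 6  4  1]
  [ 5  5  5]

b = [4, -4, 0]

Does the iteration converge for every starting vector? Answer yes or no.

no

Let D = diag(2, 4, 5); L, U the strict triangles.
Gauss-Seidel: T = -(D+L)⁻¹U, row 0 first, T[0,2] = -(-1)/(2) = +0.5000; later rows by forward substitution.
  T[0,:] = [+0.0000, +1.0000, +0.5000]
  T[1,:] = [+0.0000, -1.5000, -1.0000]
  T[2,:] = [+0.0000, +0.5000, +0.5000]
|roots of det(T-λI)|: 1.2071, 0.2071, 0.0000.
ρ = 1.2071; 1.2071 > 1, so it fails to converge.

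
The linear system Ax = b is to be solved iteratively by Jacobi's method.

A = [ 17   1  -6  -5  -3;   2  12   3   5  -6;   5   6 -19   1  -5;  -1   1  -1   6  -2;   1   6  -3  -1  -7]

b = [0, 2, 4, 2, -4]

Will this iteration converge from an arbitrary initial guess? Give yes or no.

yes

Let D = diag(17, 12, -19, 6, -7); L, U the strict triangles.
Jacobi: T = -D⁻¹(L+U), T[0,1] = -(1)/(17) = -0.0588; T[0,0] = 0.
  T[0,:] = [+0.0000, -0.0588, +0.3529, +0.2941, +0.1765]
  T[1,:] = [-0.1667, +0.0000, -0.2500, -0.4167, +0.5000]
  T[2,:] = [+0.2632, +0.3158, +0.0000, +0.0526, -0.2632]
  T[3,:] = [+0.1667, -0.1667, +0.1667, +0.0000, +0.3333]
  T[4,:] = [+0.1429, +0.8571, -0.4286, -0.1429, +0.0000]
|roots of det(T-λI)|: 0.8749, 0.5867, 0.5867, 0.2840, 0.0742.
ρ = 0.8749; 0.8749 < 1 ⇒ converges.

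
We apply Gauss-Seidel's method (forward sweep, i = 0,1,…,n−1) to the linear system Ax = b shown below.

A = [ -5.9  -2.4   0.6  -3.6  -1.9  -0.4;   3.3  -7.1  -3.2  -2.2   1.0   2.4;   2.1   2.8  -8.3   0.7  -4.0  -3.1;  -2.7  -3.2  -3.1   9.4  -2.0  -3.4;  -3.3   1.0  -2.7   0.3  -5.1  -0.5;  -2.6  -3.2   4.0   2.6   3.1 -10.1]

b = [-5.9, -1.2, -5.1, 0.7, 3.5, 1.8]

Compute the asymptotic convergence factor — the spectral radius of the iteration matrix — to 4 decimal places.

0.8731

Split A = D + L + U, D = diag(-5.9, -7.1, -8.3, 9.4, -5.1, -10.1).
Gauss-Seidel: T = -(D+L)⁻¹U, row 0 first, T[0,1] = -(-2.4)/(-5.9) = -0.4068; later rows by forward substitution.
  T[0,:] = [+0.0000  -0.4068  +0.1017  -0.6102  -0.3220  -0.0678]
  T[1,:] = [+0.0000  -0.1891  -0.4034  -0.5935  -0.0088  +0.3065]
  T[2,:] = [+0.0000  -0.1667  -0.1104  -0.2702  -0.5664  -0.2872]
  T[3,:] = [+0.0000  -0.2362  -0.1445  -0.4664  -0.0695  +0.3518]
  T[4,:] = [+0.0000  +0.3005  -0.0950  +0.3941  +0.5024  +0.1787]
  T[5,:] = [+0.0000  +0.1300  -0.0084  +0.2390  -0.0023  -0.0480]
moduli |λ_i(T)| = 0.8731, 0.6992, 0.2317, 0.0874, 0.0067, 0.0000.
ρ(T) = max|λ| = 0.8731; 0.8731 < 1 ⇒ converges.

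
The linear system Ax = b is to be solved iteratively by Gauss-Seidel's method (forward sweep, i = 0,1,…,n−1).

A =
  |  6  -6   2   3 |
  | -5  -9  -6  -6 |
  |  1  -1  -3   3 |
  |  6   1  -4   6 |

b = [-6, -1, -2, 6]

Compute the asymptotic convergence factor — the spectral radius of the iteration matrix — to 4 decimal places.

Let D = diag(6, -9, -3, 6); L, U the strict triangles.
Gauss-Seidel: T = -(D+L)⁻¹U, row 0 first, T[0,2] = -(2)/(6) = -0.3333; later rows by forward substitution.
  T[0,:] = [+0.0000 +1.0000 -0.3333 -0.5000]
  T[1,:] = [+0.0000 -0.5556 -0.4815 -0.3889]
  T[2,:] = [+0.0000 +0.5185 +0.0494 +0.9630]
  T[3,:] = [+0.0000 -0.5617 +0.4465 +1.2068]
|eigenvalues of T|: 1.6053, 0.6444, 0.6444, 0.0000.
ρ(T) = max|λ| = 1.6053; 1.6053 > 1, so it fails to converge.

1.6053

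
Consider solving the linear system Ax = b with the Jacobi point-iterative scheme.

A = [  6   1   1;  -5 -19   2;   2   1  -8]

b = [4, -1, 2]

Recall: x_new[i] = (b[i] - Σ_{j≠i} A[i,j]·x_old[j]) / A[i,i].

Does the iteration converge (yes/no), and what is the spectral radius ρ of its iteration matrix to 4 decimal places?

yes, ρ = 0.1505

Write A = D+L+U with D = diag(6, -19, -8).
Jacobi T = -D⁻¹(L+U): T[1,0] = -(-5)/(-19) = -0.2632; T[1,1] = 0.
  T[0,:] = [+0.0000, -0.1667, -0.1667]
  T[1,:] = [-0.2632, +0.0000, +0.1053]
  T[2,:] = [+0.2500, +0.1250, +0.0000]
|λ(T)| sorted: 0.1505, 0.0854, 0.0854.
spectral radius ρ = 0.1505; 0.1505 < 1 ⇒ converges.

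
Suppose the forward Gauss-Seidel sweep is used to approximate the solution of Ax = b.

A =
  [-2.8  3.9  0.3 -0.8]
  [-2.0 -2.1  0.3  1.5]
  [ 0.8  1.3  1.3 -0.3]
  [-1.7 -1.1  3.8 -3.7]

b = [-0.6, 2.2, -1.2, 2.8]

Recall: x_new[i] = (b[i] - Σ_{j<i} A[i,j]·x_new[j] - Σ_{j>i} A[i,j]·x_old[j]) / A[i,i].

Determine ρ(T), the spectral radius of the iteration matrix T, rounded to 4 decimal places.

1.6757

A = D + L + U where D = diag(-2.8, -2.1, 1.3, -3.7).
Gauss-Seidel: T = -(D+L)⁻¹U, row 0 first, T[0,1] = -(3.9)/(-2.8) = +1.3929; later rows by forward substitution.
  T[0,:] = [+0.0000, +1.3929, +0.1071, -0.2857]
  T[1,:] = [+0.0000, -1.3265, +0.0408, +0.9864]
  T[2,:] = [+0.0000, +0.4694, -0.1068, -0.5798]
  T[3,:] = [+0.0000, +0.2365, -0.1710, -0.7574]
|λ(T)| sorted: 1.6757, 0.4893, 0.0257, 0.0000.
ρ = 1.6757; 1.6757 > 1 ⇒ diverges.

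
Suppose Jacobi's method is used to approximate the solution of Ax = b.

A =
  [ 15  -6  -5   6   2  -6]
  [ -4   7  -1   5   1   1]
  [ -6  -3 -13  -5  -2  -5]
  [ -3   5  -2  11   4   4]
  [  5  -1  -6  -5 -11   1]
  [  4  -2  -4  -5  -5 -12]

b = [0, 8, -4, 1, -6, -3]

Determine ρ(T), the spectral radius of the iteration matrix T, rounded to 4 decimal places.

1.2014

Split A = D + L + U, D = diag(15, 7, -13, 11, -11, -12).
T_J = -D⁻¹(L+U): T[4,5] = -(1)/(-11) = +0.0909; T[4,4] = 0.
  T[0,:] = [+0.0000 +0.4000 +0.3333 -0.4000 -0.1333 +0.4000]
  T[1,:] = [+0.5714 +0.0000 +0.1429 -0.7143 -0.1429 -0.1429]
  T[2,:] = [-0.4615 -0.2308 +0.0000 -0.3846 -0.1538 -0.3846]
  T[3,:] = [+0.2727 -0.4545 +0.1818 +0.0000 -0.3636 -0.3636]
  T[4,:] = [+0.4545 -0.0909 -0.5455 -0.4545 +0.0000 +0.0909]
  T[5,:] = [+0.3333 -0.1667 -0.3333 -0.4167 -0.4167 +0.0000]
|eigenvalues of T|: 1.2014, 0.8409, 0.5287, 0.5287, 0.2537, 0.2537.
ρ(T) = max|λ| = 1.2014; 1.2014 > 1 ⇒ diverges.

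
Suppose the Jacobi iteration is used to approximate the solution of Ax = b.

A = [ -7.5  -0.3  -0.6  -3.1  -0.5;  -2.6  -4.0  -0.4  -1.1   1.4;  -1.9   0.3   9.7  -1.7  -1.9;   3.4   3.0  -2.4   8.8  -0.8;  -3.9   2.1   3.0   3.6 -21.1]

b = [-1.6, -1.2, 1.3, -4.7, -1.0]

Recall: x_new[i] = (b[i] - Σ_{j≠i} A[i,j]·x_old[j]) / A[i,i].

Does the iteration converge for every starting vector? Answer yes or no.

yes

Diagonal D = diag(-7.5, -4, 9.7, 8.8, -21.1); L, U strict lower/upper.
Jacobi: T = -D⁻¹(L+U), T[1,0] = -(-2.6)/(-4) = -0.6500; T[1,1] = 0.
  T[0,:] = [+0.0000, -0.0400, -0.0800, -0.4133, -0.0667]
  T[1,:] = [-0.6500, +0.0000, -0.1000, -0.2750, +0.3500]
  T[2,:] = [+0.1959, -0.0309, +0.0000, +0.1753, +0.1959]
  T[3,:] = [-0.3864, -0.3409, +0.2727, +0.0000, +0.0909]
  T[4,:] = [-0.1848, +0.0995, +0.1422, +0.1706, +0.0000]
eigenvalue magnitudes: 0.6855, 0.4693, 0.4693, 0.2578, 0.1044.
spectral radius ρ = 0.6855; 0.6855 < 1 ⇒ converges.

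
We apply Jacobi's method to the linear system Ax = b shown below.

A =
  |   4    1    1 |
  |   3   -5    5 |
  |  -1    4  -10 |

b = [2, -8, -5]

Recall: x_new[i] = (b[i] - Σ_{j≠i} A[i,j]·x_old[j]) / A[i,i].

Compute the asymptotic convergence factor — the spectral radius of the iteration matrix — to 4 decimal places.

0.5792

Diagonal D = diag(4, -5, -10); L, U strict lower/upper.
Jacobi T = -D⁻¹(L+U): T[0,1] = -(1)/(4) = -0.2500; T[0,0] = 0.
  T[0,:] = [+0.0000 -0.2500 -0.2500]
  T[1,:] = [+0.6000 +0.0000 +1.0000]
  T[2,:] = [-0.1000 +0.4000 +0.0000]
|λ(T)| sorted: 0.5792, 0.4426, 0.1365.
spectral radius ρ = 0.5792; 0.5792 < 1, so it converges for any x₀.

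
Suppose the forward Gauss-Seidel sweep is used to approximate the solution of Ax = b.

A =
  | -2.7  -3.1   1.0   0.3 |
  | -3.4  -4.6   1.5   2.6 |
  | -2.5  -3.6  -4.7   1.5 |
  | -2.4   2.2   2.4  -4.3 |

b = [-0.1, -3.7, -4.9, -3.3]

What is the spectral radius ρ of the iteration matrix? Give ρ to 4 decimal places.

1.2914

Split A = D + L + U, D = diag(-2.7, -4.6, -4.7, -4.3).
T_GS = -(D+L)⁻¹U: row 0 first, T[0,3] = -(0.3)/(-2.7) = +0.1111; later rows by forward substitution.
  T[0,:] = [+0.0000 -1.1481 +0.3704 +0.1111]
  T[1,:] = [+0.0000 +0.8486 +0.0523 +0.4831]
  T[2,:] = [+0.0000 -0.0393 -0.2371 -0.1100]
  T[3,:] = [+0.0000 +1.0531 -0.3123 +0.1238]
|roots of det(T-λI)|: 1.2914, 0.4383, 0.1178, 0.0000.
ρ(T) = max|λ| = 1.2914; 1.2914 > 1: divergent.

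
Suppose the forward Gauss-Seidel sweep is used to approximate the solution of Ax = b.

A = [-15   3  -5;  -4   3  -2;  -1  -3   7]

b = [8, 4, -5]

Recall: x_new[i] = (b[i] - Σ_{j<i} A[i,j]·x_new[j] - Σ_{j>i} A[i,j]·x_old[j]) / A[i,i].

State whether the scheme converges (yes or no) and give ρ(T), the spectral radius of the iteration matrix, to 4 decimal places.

yes, ρ = 0.3663

Split A = D + L + U, D = diag(-15, 3, 7).
GS T = -(D+L)⁻¹U: row 0 first, T[0,1] = -(3)/(-15) = +0.2000; later rows by forward substitution.
  T[0,:] = [+0.0000  +0.2000  -0.3333]
  T[1,:] = [+0.0000  +0.2667  +0.2222]
  T[2,:] = [+0.0000  +0.1429  +0.0476]
moduli |λ_i(T)| = 0.3663, 0.0520, 0.0000.
ρ(T) = max|λ| = 0.3663; 0.3663 < 1, so it converges for any x₀.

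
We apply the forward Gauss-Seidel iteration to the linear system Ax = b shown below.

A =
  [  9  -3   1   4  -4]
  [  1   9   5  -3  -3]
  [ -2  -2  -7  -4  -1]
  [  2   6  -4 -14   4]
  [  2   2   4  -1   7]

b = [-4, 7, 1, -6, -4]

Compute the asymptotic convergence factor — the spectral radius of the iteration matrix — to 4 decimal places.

0.8784

A = D + L + U where D = diag(9, 9, -7, -14, 7).
GS T = -(D+L)⁻¹U: row 0 first, T[0,1] = -(-3)/(9) = +0.3333; later rows by forward substitution.
  T[0,:] = [+0.0000, +0.3333, -0.1111, -0.4444, +0.4444]
  T[1,:] = [+0.0000, -0.0370, -0.5432, +0.3827, +0.2840]
  T[2,:] = [+0.0000, -0.0847, +0.1869, -0.5538, -0.3510]
  T[3,:] = [+0.0000, +0.0559, -0.3021, +0.2588, +0.5712]
  T[4,:] = [+0.0000, -0.0283, +0.0370, +0.3711, +0.0740]
|eigenvalues of T|: 0.8784, 0.3657, 0.1797, 0.1497, 0.0000.
ρ = 0.8784; 0.8784 < 1: convergent.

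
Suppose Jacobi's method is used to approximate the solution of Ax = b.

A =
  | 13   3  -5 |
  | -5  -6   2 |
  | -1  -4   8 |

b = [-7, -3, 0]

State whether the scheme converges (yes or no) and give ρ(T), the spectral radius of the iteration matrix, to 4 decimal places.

A = D + L + U where D = diag(13, -6, 8).
Jacobi: T = -D⁻¹(L+U), T[1,0] = -(-5)/(-6) = -0.8333; T[1,1] = 0.
  T[0,:] = [+0.0000  -0.2308  +0.3846]
  T[1,:] = [-0.8333  +0.0000  +0.3333]
  T[2,:] = [+0.1250  +0.5000  +0.0000]
moduli |λ_i(T)| = 0.7889, 0.4640, 0.4640.
spectral radius ρ = 0.7889; 0.7889 < 1 ⇒ converges.

yes, ρ = 0.7889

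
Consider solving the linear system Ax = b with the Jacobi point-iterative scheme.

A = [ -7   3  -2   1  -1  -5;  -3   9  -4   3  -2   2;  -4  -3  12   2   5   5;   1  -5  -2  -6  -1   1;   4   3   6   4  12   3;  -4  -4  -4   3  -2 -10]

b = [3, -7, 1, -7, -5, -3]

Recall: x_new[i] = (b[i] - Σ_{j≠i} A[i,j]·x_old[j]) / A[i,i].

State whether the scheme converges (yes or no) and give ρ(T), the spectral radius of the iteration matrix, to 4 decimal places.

no, ρ = 1.1975

A = D + L + U where D = diag(-7, 9, 12, -6, 12, -10).
T_J = -D⁻¹(L+U): T[3,5] = -(1)/(-6) = +0.1667; T[3,3] = 0.
  T[0,:] = [+0.0000, +0.4286, -0.2857, +0.1429, -0.1429, -0.7143]
  T[1,:] = [+0.3333, +0.0000, +0.4444, -0.3333, +0.2222, -0.2222]
  T[2,:] = [+0.3333, +0.2500, +0.0000, -0.1667, -0.4167, -0.4167]
  T[3,:] = [+0.1667, -0.8333, -0.3333, +0.0000, -0.1667, +0.1667]
  T[4,:] = [-0.3333, -0.2500, -0.5000, -0.3333, +0.0000, -0.2500]
  T[5,:] = [-0.4000, -0.4000, -0.4000, +0.3000, -0.2000, +0.0000]
|eigenvalues of T|: 1.1975, 0.7801, 0.7801, 0.3839, 0.3839, 0.3349.
spectral radius ρ = 1.1975; 1.1975 > 1, so it fails to converge.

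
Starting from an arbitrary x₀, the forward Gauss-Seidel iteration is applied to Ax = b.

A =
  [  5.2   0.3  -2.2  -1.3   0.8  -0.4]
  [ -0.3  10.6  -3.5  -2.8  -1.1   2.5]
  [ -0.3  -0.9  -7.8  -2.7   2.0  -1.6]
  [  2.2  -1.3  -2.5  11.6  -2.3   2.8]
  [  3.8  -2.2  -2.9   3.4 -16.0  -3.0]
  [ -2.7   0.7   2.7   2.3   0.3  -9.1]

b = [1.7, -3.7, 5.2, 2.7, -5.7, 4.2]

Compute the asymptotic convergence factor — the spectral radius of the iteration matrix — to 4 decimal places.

0.5040

Write A = D+L+U with D = diag(5.2, 10.6, -7.8, 11.6, -16, -9.1).
Gauss-Seidel: T = -(D+L)⁻¹U, row 0 first, T[0,3] = -(-1.3)/(5.2) = +0.2500; later rows by forward substitution.
  T[0,:] = [+0.0000, -0.0577, +0.4231, +0.2500, -0.1538, +0.0769]
  T[1,:] = [+0.0000, -0.0016, +0.3422, +0.2712, +0.0994, -0.2337]
  T[2,:] = [+0.0000, +0.0024, -0.0558, -0.3871, +0.2509, -0.1811]
  T[3,:] = [+0.0000, +0.0113, -0.0539, -0.1004, +0.2927, -0.3212]
  T[4,:] = [+0.0000, -0.0115, +0.0521, +0.0709, -0.0335, -0.1725]
  T[5,:] = [+0.0000, +0.0202, -0.1277, -0.1912, +0.2006, -0.1814]
eigenvalue magnitudes: 0.5040, 0.1640, 0.1640, 0.1111, 0.0483, 0.0000.
spectral radius ρ = 0.5040; 0.5040 < 1 ⇒ converges.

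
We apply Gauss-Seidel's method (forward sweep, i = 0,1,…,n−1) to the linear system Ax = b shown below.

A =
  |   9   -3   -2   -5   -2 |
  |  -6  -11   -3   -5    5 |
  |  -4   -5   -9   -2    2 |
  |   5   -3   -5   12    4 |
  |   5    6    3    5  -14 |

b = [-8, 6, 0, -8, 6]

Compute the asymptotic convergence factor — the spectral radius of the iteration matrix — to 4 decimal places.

Let D = diag(9, -11, -9, 12, -14); L, U the strict triangles.
Gauss-Seidel: T = -(D+L)⁻¹U, row 0 first, T[0,2] = -(-2)/(9) = +0.2222; later rows by forward substitution.
  T[0,:] = [+0.0000, +0.3333, +0.2222, +0.5556, +0.2222]
  T[1,:] = [+0.0000, -0.1818, -0.3939, -0.7576, +0.3333]
  T[2,:] = [+0.0000, -0.0471, +0.1201, -0.0483, -0.0617]
  T[3,:] = [+0.0000, -0.2040, -0.1410, -0.4410, -0.3683]
  T[4,:] = [+0.0000, -0.0418, -0.1141, -0.2941, +0.0775]
eigenvalue magnitudes: 0.8207, 0.3423, 0.1228, 0.0697, 0.0000.
ρ = 0.8207; 0.8207 < 1, so it converges for any x₀.

0.8207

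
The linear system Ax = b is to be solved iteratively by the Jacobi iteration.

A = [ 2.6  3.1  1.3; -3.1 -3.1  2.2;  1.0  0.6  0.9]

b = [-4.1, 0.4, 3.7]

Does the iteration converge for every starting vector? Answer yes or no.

Split A = D + L + U, D = diag(2.6, -3.1, 0.9).
Jacobi: T = -D⁻¹(L+U), T[1,2] = -(2.2)/(-3.1) = +0.7097; T[1,1] = 0.
  T[0,:] = [+0.0000, -1.1923, -0.5000]
  T[1,:] = [-1.0000, +0.0000, +0.7097]
  T[2,:] = [-1.1111, -0.6667, +0.0000]
|eigenvalues of T|: 1.3173, 0.6787, 0.6787.
spectral radius ρ = 1.3173; 1.3173 > 1, so it fails to converge.

no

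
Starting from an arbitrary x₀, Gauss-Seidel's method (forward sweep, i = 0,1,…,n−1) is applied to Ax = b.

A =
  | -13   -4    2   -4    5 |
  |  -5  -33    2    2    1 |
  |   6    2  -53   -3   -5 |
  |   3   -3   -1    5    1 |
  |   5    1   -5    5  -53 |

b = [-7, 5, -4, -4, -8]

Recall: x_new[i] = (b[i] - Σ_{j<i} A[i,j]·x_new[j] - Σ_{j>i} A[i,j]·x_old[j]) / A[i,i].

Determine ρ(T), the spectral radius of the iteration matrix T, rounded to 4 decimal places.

Write A = D+L+U with D = diag(-13, -33, -53, 5, -53).
T_GS = -(D+L)⁻¹U: row 0 first, T[0,3] = -(-4)/(-13) = -0.3077; later rows by forward substitution.
  T[0,:] = [+0.0000  -0.3077  +0.1538  -0.3077  +0.3846]
  T[1,:] = [+0.0000  +0.0466  +0.0373  +0.1072  -0.0280]
  T[2,:] = [+0.0000  -0.0331  +0.0188  -0.0874  -0.0519]
  T[3,:] = [+0.0000  +0.2060  -0.0662  +0.2315  -0.4579]
  T[4,:] = [+0.0000  -0.0056  +0.0072  +0.0031  -0.0026]
|eigenvalues of T|: 0.3249, 0.0450, 0.0450, 0.0302, 0.0000.
ρ = 0.3249; 0.3249 < 1 ⇒ converges.

0.3249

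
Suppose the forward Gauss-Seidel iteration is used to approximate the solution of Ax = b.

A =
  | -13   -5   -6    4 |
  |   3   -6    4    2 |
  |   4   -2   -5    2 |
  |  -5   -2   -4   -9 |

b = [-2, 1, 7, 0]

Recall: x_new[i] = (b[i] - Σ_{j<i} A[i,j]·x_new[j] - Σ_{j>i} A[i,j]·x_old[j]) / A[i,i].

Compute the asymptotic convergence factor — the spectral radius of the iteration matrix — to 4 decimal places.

0.9336

Write A = D+L+U with D = diag(-13, -6, -5, -9).
GS T = -(D+L)⁻¹U: row 0 first, T[0,1] = -(-5)/(-13) = -0.3846; later rows by forward substitution.
  T[0,:] = [+0.0000  -0.3846  -0.4615  +0.3077]
  T[1,:] = [+0.0000  -0.1923  +0.4359  +0.4872]
  T[2,:] = [+0.0000  -0.2308  -0.5436  +0.4513]
  T[3,:] = [+0.0000  +0.3590  +0.4011  -0.4798]
|eigenvalues of T|: 0.9336, 0.4255, 0.1434, 0.0000.
ρ(T) = max|λ| = 0.9336; 0.9336 < 1: convergent.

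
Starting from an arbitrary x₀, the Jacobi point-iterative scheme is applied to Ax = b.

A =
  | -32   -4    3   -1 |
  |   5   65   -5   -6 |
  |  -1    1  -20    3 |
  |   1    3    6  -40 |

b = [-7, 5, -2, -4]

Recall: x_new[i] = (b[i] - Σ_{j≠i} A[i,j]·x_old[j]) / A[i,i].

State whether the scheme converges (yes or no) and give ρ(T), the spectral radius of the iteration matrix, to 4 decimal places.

Split A = D + L + U, D = diag(-32, 65, -20, -40).
Jacobi: T = -D⁻¹(L+U), T[1,0] = -(5)/(65) = -0.0769; T[1,1] = 0.
  T[0,:] = [+0.0000 -0.1250 +0.0938 -0.0312]
  T[1,:] = [-0.0769 +0.0000 +0.0769 +0.0923]
  T[2,:] = [-0.0500 +0.0500 +0.0000 +0.1500]
  T[3,:] = [+0.0250 +0.0750 +0.1500 +0.0000]
|λ(T)| sorted: 0.2092, 0.1344, 0.1344, 0.0460.
spectral radius ρ = 0.2092; 0.2092 < 1 ⇒ converges.

yes, ρ = 0.2092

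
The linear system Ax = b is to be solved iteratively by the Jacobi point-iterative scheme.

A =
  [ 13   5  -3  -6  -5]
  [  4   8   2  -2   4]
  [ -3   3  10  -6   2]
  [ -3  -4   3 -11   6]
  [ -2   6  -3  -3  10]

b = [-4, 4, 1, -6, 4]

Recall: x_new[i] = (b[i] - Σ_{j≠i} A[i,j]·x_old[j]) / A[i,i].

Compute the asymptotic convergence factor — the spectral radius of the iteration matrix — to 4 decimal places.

1.1482

Write A = D+L+U with D = diag(13, 8, 10, -11, 10).
Jacobi T = -D⁻¹(L+U): T[1,2] = -(2)/(8) = -0.2500; T[1,1] = 0.
  T[0,:] = [+0.0000  -0.3846  +0.2308  +0.4615  +0.3846]
  T[1,:] = [-0.5000  +0.0000  -0.2500  +0.2500  -0.5000]
  T[2,:] = [+0.3000  -0.3000  +0.0000  +0.6000  -0.2000]
  T[3,:] = [-0.2727  -0.3636  +0.2727  +0.0000  +0.5455]
  T[4,:] = [+0.2000  -0.6000  +0.3000  +0.3000  +0.0000]
|roots of det(T-λI)|: 1.1482, 0.6488, 0.4527, 0.4527, 0.0577.
ρ(T) = max|λ| = 1.1482; 1.1482 > 1: divergent.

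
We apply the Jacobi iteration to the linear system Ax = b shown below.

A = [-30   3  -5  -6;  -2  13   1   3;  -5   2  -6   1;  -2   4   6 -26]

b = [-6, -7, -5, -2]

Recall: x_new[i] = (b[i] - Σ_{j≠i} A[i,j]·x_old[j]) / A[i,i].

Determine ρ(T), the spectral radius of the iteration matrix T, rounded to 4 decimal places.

Write A = D+L+U with D = diag(-30, 13, -6, -26).
Jacobi T = -D⁻¹(L+U): T[1,3] = -(3)/(13) = -0.2308; T[1,1] = 0.
  T[0,:] = [+0.0000  +0.1000  -0.1667  -0.2000]
  T[1,:] = [+0.1538  +0.0000  -0.0769  -0.2308]
  T[2,:] = [-0.8333  +0.3333  +0.0000  +0.1667]
  T[3,:] = [-0.0769  +0.1538  +0.2308  +0.0000]
|λ(T)| sorted: 0.4460, 0.3585, 0.1434, 0.1434.
spectral radius ρ = 0.4460; 0.4460 < 1 ⇒ converges.

0.4460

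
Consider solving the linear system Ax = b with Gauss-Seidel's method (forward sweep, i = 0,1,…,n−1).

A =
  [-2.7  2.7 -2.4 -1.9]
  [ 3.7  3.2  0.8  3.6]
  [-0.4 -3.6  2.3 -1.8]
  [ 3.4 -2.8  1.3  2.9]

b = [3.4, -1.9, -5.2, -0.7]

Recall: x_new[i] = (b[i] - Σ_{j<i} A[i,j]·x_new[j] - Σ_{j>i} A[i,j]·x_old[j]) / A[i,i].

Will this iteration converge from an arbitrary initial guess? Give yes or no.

A = D + L + U where D = diag(-2.7, 3.2, 2.3, 2.9).
T_GS = -(D+L)⁻¹U: row 0 first, T[0,1] = -(2.7)/(-2.7) = +1.0000; later rows by forward substitution.
  T[0,:] = [+0.0000 +1.0000 -0.8889 -0.7037]
  T[1,:] = [+0.0000 -1.1562 +0.7778 -0.3113]
  T[2,:] = [+0.0000 -1.6359 +1.0628 +0.1729]
  T[3,:] = [+0.0000 -1.5555 +1.3167 +0.4469]
|λ(T)| sorted: 1.1470, 0.4472, 0.4472, 0.0000.
ρ(T) = max|λ| = 1.1470; 1.1470 > 1 ⇒ diverges.

no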